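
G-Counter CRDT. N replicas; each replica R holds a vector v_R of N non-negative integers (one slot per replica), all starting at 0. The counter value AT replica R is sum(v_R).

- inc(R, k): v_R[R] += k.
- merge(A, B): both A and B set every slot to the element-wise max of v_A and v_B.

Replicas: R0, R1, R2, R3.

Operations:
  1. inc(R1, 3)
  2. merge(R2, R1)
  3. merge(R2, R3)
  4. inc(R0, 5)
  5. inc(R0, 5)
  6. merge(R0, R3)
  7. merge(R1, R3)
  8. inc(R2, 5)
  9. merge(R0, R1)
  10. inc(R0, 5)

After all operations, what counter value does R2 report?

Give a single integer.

Answer: 8

Derivation:
Op 1: inc R1 by 3 -> R1=(0,3,0,0) value=3
Op 2: merge R2<->R1 -> R2=(0,3,0,0) R1=(0,3,0,0)
Op 3: merge R2<->R3 -> R2=(0,3,0,0) R3=(0,3,0,0)
Op 4: inc R0 by 5 -> R0=(5,0,0,0) value=5
Op 5: inc R0 by 5 -> R0=(10,0,0,0) value=10
Op 6: merge R0<->R3 -> R0=(10,3,0,0) R3=(10,3,0,0)
Op 7: merge R1<->R3 -> R1=(10,3,0,0) R3=(10,3,0,0)
Op 8: inc R2 by 5 -> R2=(0,3,5,0) value=8
Op 9: merge R0<->R1 -> R0=(10,3,0,0) R1=(10,3,0,0)
Op 10: inc R0 by 5 -> R0=(15,3,0,0) value=18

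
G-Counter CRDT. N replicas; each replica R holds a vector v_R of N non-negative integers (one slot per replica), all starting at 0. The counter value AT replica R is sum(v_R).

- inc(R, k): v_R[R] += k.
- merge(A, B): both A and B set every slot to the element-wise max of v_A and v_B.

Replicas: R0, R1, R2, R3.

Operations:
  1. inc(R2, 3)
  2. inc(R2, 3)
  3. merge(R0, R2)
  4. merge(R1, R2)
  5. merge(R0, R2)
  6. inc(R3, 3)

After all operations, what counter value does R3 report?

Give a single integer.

Answer: 3

Derivation:
Op 1: inc R2 by 3 -> R2=(0,0,3,0) value=3
Op 2: inc R2 by 3 -> R2=(0,0,6,0) value=6
Op 3: merge R0<->R2 -> R0=(0,0,6,0) R2=(0,0,6,0)
Op 4: merge R1<->R2 -> R1=(0,0,6,0) R2=(0,0,6,0)
Op 5: merge R0<->R2 -> R0=(0,0,6,0) R2=(0,0,6,0)
Op 6: inc R3 by 3 -> R3=(0,0,0,3) value=3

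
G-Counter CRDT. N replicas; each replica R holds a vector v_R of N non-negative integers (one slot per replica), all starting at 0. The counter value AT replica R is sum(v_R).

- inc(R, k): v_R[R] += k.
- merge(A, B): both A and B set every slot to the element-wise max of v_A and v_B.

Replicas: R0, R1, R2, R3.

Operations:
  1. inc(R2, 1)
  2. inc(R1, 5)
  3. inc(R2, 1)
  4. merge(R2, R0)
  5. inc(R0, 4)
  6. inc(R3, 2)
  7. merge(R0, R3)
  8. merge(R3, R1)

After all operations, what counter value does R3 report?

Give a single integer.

Answer: 13

Derivation:
Op 1: inc R2 by 1 -> R2=(0,0,1,0) value=1
Op 2: inc R1 by 5 -> R1=(0,5,0,0) value=5
Op 3: inc R2 by 1 -> R2=(0,0,2,0) value=2
Op 4: merge R2<->R0 -> R2=(0,0,2,0) R0=(0,0,2,0)
Op 5: inc R0 by 4 -> R0=(4,0,2,0) value=6
Op 6: inc R3 by 2 -> R3=(0,0,0,2) value=2
Op 7: merge R0<->R3 -> R0=(4,0,2,2) R3=(4,0,2,2)
Op 8: merge R3<->R1 -> R3=(4,5,2,2) R1=(4,5,2,2)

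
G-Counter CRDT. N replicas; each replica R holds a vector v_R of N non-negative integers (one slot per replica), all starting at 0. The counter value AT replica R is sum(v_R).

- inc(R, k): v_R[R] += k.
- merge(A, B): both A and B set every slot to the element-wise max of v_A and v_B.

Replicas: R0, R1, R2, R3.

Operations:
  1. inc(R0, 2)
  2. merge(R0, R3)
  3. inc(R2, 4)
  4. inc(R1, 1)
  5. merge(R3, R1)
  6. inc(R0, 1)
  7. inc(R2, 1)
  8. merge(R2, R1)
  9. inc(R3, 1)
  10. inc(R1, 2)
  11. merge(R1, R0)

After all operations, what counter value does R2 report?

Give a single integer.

Answer: 8

Derivation:
Op 1: inc R0 by 2 -> R0=(2,0,0,0) value=2
Op 2: merge R0<->R3 -> R0=(2,0,0,0) R3=(2,0,0,0)
Op 3: inc R2 by 4 -> R2=(0,0,4,0) value=4
Op 4: inc R1 by 1 -> R1=(0,1,0,0) value=1
Op 5: merge R3<->R1 -> R3=(2,1,0,0) R1=(2,1,0,0)
Op 6: inc R0 by 1 -> R0=(3,0,0,0) value=3
Op 7: inc R2 by 1 -> R2=(0,0,5,0) value=5
Op 8: merge R2<->R1 -> R2=(2,1,5,0) R1=(2,1,5,0)
Op 9: inc R3 by 1 -> R3=(2,1,0,1) value=4
Op 10: inc R1 by 2 -> R1=(2,3,5,0) value=10
Op 11: merge R1<->R0 -> R1=(3,3,5,0) R0=(3,3,5,0)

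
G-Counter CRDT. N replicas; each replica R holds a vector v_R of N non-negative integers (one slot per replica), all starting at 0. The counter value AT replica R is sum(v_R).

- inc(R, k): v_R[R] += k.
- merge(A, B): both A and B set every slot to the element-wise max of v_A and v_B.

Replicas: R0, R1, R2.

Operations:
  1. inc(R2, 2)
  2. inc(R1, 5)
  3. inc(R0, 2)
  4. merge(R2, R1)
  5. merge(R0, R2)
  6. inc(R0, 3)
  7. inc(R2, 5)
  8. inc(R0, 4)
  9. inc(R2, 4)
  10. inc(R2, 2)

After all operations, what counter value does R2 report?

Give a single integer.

Op 1: inc R2 by 2 -> R2=(0,0,2) value=2
Op 2: inc R1 by 5 -> R1=(0,5,0) value=5
Op 3: inc R0 by 2 -> R0=(2,0,0) value=2
Op 4: merge R2<->R1 -> R2=(0,5,2) R1=(0,5,2)
Op 5: merge R0<->R2 -> R0=(2,5,2) R2=(2,5,2)
Op 6: inc R0 by 3 -> R0=(5,5,2) value=12
Op 7: inc R2 by 5 -> R2=(2,5,7) value=14
Op 8: inc R0 by 4 -> R0=(9,5,2) value=16
Op 9: inc R2 by 4 -> R2=(2,5,11) value=18
Op 10: inc R2 by 2 -> R2=(2,5,13) value=20

Answer: 20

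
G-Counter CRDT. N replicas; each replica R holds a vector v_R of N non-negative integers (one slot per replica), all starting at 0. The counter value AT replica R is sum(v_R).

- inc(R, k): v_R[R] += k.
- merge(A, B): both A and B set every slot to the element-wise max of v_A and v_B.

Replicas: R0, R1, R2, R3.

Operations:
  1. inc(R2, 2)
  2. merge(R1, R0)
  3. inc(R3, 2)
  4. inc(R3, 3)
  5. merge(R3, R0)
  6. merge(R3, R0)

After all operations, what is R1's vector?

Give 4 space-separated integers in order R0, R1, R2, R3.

Answer: 0 0 0 0

Derivation:
Op 1: inc R2 by 2 -> R2=(0,0,2,0) value=2
Op 2: merge R1<->R0 -> R1=(0,0,0,0) R0=(0,0,0,0)
Op 3: inc R3 by 2 -> R3=(0,0,0,2) value=2
Op 4: inc R3 by 3 -> R3=(0,0,0,5) value=5
Op 5: merge R3<->R0 -> R3=(0,0,0,5) R0=(0,0,0,5)
Op 6: merge R3<->R0 -> R3=(0,0,0,5) R0=(0,0,0,5)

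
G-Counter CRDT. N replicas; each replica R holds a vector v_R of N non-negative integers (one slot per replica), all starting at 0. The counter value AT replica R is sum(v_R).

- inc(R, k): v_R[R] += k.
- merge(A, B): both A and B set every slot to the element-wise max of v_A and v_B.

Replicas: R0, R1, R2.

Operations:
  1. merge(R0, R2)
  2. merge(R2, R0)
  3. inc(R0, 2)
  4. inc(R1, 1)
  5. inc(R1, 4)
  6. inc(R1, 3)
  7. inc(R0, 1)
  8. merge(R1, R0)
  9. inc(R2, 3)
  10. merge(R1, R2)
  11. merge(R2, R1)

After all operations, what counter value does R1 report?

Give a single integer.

Op 1: merge R0<->R2 -> R0=(0,0,0) R2=(0,0,0)
Op 2: merge R2<->R0 -> R2=(0,0,0) R0=(0,0,0)
Op 3: inc R0 by 2 -> R0=(2,0,0) value=2
Op 4: inc R1 by 1 -> R1=(0,1,0) value=1
Op 5: inc R1 by 4 -> R1=(0,5,0) value=5
Op 6: inc R1 by 3 -> R1=(0,8,0) value=8
Op 7: inc R0 by 1 -> R0=(3,0,0) value=3
Op 8: merge R1<->R0 -> R1=(3,8,0) R0=(3,8,0)
Op 9: inc R2 by 3 -> R2=(0,0,3) value=3
Op 10: merge R1<->R2 -> R1=(3,8,3) R2=(3,8,3)
Op 11: merge R2<->R1 -> R2=(3,8,3) R1=(3,8,3)

Answer: 14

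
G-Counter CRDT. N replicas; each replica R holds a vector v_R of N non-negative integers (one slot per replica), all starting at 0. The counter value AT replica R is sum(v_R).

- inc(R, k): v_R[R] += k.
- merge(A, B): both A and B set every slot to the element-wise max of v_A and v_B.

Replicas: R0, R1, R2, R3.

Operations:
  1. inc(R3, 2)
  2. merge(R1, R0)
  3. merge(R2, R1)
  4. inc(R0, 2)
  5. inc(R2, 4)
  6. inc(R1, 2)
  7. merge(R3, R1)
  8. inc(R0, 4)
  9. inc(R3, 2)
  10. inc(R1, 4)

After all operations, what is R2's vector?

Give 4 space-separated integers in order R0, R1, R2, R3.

Op 1: inc R3 by 2 -> R3=(0,0,0,2) value=2
Op 2: merge R1<->R0 -> R1=(0,0,0,0) R0=(0,0,0,0)
Op 3: merge R2<->R1 -> R2=(0,0,0,0) R1=(0,0,0,0)
Op 4: inc R0 by 2 -> R0=(2,0,0,0) value=2
Op 5: inc R2 by 4 -> R2=(0,0,4,0) value=4
Op 6: inc R1 by 2 -> R1=(0,2,0,0) value=2
Op 7: merge R3<->R1 -> R3=(0,2,0,2) R1=(0,2,0,2)
Op 8: inc R0 by 4 -> R0=(6,0,0,0) value=6
Op 9: inc R3 by 2 -> R3=(0,2,0,4) value=6
Op 10: inc R1 by 4 -> R1=(0,6,0,2) value=8

Answer: 0 0 4 0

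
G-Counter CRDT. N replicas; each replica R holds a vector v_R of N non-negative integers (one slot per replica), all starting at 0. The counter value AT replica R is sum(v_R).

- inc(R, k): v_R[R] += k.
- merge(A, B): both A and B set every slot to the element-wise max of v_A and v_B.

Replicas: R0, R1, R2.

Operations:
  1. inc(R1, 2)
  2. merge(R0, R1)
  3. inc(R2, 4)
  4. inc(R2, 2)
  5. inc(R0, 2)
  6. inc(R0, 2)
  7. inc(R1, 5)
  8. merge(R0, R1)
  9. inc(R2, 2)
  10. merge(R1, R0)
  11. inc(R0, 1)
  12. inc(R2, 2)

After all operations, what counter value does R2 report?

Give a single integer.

Op 1: inc R1 by 2 -> R1=(0,2,0) value=2
Op 2: merge R0<->R1 -> R0=(0,2,0) R1=(0,2,0)
Op 3: inc R2 by 4 -> R2=(0,0,4) value=4
Op 4: inc R2 by 2 -> R2=(0,0,6) value=6
Op 5: inc R0 by 2 -> R0=(2,2,0) value=4
Op 6: inc R0 by 2 -> R0=(4,2,0) value=6
Op 7: inc R1 by 5 -> R1=(0,7,0) value=7
Op 8: merge R0<->R1 -> R0=(4,7,0) R1=(4,7,0)
Op 9: inc R2 by 2 -> R2=(0,0,8) value=8
Op 10: merge R1<->R0 -> R1=(4,7,0) R0=(4,7,0)
Op 11: inc R0 by 1 -> R0=(5,7,0) value=12
Op 12: inc R2 by 2 -> R2=(0,0,10) value=10

Answer: 10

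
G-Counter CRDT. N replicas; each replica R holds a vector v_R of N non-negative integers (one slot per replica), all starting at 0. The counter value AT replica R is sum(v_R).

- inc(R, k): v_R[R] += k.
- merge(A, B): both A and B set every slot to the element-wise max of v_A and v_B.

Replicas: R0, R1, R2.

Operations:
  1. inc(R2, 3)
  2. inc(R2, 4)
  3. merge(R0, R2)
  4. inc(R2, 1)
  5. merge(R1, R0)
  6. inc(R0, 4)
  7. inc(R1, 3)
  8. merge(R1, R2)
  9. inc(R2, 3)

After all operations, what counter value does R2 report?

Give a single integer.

Op 1: inc R2 by 3 -> R2=(0,0,3) value=3
Op 2: inc R2 by 4 -> R2=(0,0,7) value=7
Op 3: merge R0<->R2 -> R0=(0,0,7) R2=(0,0,7)
Op 4: inc R2 by 1 -> R2=(0,0,8) value=8
Op 5: merge R1<->R0 -> R1=(0,0,7) R0=(0,0,7)
Op 6: inc R0 by 4 -> R0=(4,0,7) value=11
Op 7: inc R1 by 3 -> R1=(0,3,7) value=10
Op 8: merge R1<->R2 -> R1=(0,3,8) R2=(0,3,8)
Op 9: inc R2 by 3 -> R2=(0,3,11) value=14

Answer: 14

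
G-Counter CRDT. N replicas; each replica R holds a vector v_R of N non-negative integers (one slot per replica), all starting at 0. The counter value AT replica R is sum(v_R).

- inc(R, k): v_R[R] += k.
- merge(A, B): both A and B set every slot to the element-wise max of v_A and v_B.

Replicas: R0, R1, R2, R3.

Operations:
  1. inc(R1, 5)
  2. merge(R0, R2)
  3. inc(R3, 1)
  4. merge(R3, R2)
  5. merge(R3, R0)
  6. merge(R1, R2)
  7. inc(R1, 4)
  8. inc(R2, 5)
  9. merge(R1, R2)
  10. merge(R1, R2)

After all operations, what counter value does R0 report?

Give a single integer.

Op 1: inc R1 by 5 -> R1=(0,5,0,0) value=5
Op 2: merge R0<->R2 -> R0=(0,0,0,0) R2=(0,0,0,0)
Op 3: inc R3 by 1 -> R3=(0,0,0,1) value=1
Op 4: merge R3<->R2 -> R3=(0,0,0,1) R2=(0,0,0,1)
Op 5: merge R3<->R0 -> R3=(0,0,0,1) R0=(0,0,0,1)
Op 6: merge R1<->R2 -> R1=(0,5,0,1) R2=(0,5,0,1)
Op 7: inc R1 by 4 -> R1=(0,9,0,1) value=10
Op 8: inc R2 by 5 -> R2=(0,5,5,1) value=11
Op 9: merge R1<->R2 -> R1=(0,9,5,1) R2=(0,9,5,1)
Op 10: merge R1<->R2 -> R1=(0,9,5,1) R2=(0,9,5,1)

Answer: 1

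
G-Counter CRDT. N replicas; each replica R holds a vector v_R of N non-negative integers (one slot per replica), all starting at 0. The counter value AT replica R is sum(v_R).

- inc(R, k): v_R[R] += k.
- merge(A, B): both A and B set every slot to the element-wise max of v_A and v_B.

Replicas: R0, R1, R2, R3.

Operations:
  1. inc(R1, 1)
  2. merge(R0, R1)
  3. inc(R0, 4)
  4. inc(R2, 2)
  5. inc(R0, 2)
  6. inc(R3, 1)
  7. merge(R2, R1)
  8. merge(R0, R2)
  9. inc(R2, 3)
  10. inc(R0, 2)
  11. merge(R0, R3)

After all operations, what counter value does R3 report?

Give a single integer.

Op 1: inc R1 by 1 -> R1=(0,1,0,0) value=1
Op 2: merge R0<->R1 -> R0=(0,1,0,0) R1=(0,1,0,0)
Op 3: inc R0 by 4 -> R0=(4,1,0,0) value=5
Op 4: inc R2 by 2 -> R2=(0,0,2,0) value=2
Op 5: inc R0 by 2 -> R0=(6,1,0,0) value=7
Op 6: inc R3 by 1 -> R3=(0,0,0,1) value=1
Op 7: merge R2<->R1 -> R2=(0,1,2,0) R1=(0,1,2,0)
Op 8: merge R0<->R2 -> R0=(6,1,2,0) R2=(6,1,2,0)
Op 9: inc R2 by 3 -> R2=(6,1,5,0) value=12
Op 10: inc R0 by 2 -> R0=(8,1,2,0) value=11
Op 11: merge R0<->R3 -> R0=(8,1,2,1) R3=(8,1,2,1)

Answer: 12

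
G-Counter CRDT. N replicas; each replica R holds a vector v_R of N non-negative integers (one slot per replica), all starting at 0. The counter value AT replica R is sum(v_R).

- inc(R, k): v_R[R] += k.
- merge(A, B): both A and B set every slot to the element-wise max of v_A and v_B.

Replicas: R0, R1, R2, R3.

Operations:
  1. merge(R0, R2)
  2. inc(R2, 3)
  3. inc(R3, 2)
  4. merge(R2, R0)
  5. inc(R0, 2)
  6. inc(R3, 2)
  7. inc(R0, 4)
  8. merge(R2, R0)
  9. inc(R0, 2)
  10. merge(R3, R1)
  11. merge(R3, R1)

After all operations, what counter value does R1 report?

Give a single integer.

Answer: 4

Derivation:
Op 1: merge R0<->R2 -> R0=(0,0,0,0) R2=(0,0,0,0)
Op 2: inc R2 by 3 -> R2=(0,0,3,0) value=3
Op 3: inc R3 by 2 -> R3=(0,0,0,2) value=2
Op 4: merge R2<->R0 -> R2=(0,0,3,0) R0=(0,0,3,0)
Op 5: inc R0 by 2 -> R0=(2,0,3,0) value=5
Op 6: inc R3 by 2 -> R3=(0,0,0,4) value=4
Op 7: inc R0 by 4 -> R0=(6,0,3,0) value=9
Op 8: merge R2<->R0 -> R2=(6,0,3,0) R0=(6,0,3,0)
Op 9: inc R0 by 2 -> R0=(8,0,3,0) value=11
Op 10: merge R3<->R1 -> R3=(0,0,0,4) R1=(0,0,0,4)
Op 11: merge R3<->R1 -> R3=(0,0,0,4) R1=(0,0,0,4)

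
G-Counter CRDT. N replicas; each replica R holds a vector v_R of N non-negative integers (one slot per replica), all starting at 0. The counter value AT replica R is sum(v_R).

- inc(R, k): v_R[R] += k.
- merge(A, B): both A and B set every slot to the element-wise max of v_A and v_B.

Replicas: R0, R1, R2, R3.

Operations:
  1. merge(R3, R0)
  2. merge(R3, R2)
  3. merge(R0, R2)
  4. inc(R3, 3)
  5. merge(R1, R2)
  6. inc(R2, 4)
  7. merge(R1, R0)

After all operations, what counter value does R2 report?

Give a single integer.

Op 1: merge R3<->R0 -> R3=(0,0,0,0) R0=(0,0,0,0)
Op 2: merge R3<->R2 -> R3=(0,0,0,0) R2=(0,0,0,0)
Op 3: merge R0<->R2 -> R0=(0,0,0,0) R2=(0,0,0,0)
Op 4: inc R3 by 3 -> R3=(0,0,0,3) value=3
Op 5: merge R1<->R2 -> R1=(0,0,0,0) R2=(0,0,0,0)
Op 6: inc R2 by 4 -> R2=(0,0,4,0) value=4
Op 7: merge R1<->R0 -> R1=(0,0,0,0) R0=(0,0,0,0)

Answer: 4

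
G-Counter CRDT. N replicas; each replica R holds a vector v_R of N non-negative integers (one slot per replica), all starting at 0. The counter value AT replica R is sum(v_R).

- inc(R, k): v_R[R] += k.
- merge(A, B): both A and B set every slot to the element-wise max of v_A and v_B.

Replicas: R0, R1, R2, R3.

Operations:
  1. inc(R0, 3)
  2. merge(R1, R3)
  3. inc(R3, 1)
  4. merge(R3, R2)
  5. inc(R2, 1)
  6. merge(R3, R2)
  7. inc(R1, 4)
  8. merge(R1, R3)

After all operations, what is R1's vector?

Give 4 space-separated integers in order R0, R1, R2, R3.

Answer: 0 4 1 1

Derivation:
Op 1: inc R0 by 3 -> R0=(3,0,0,0) value=3
Op 2: merge R1<->R3 -> R1=(0,0,0,0) R3=(0,0,0,0)
Op 3: inc R3 by 1 -> R3=(0,0,0,1) value=1
Op 4: merge R3<->R2 -> R3=(0,0,0,1) R2=(0,0,0,1)
Op 5: inc R2 by 1 -> R2=(0,0,1,1) value=2
Op 6: merge R3<->R2 -> R3=(0,0,1,1) R2=(0,0,1,1)
Op 7: inc R1 by 4 -> R1=(0,4,0,0) value=4
Op 8: merge R1<->R3 -> R1=(0,4,1,1) R3=(0,4,1,1)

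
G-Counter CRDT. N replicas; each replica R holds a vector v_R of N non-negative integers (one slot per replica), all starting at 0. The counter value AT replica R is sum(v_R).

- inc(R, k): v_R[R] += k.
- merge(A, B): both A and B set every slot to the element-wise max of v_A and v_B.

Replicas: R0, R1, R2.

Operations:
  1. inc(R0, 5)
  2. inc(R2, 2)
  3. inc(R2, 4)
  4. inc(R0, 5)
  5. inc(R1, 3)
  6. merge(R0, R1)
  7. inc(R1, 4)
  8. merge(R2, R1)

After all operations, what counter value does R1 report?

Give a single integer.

Op 1: inc R0 by 5 -> R0=(5,0,0) value=5
Op 2: inc R2 by 2 -> R2=(0,0,2) value=2
Op 3: inc R2 by 4 -> R2=(0,0,6) value=6
Op 4: inc R0 by 5 -> R0=(10,0,0) value=10
Op 5: inc R1 by 3 -> R1=(0,3,0) value=3
Op 6: merge R0<->R1 -> R0=(10,3,0) R1=(10,3,0)
Op 7: inc R1 by 4 -> R1=(10,7,0) value=17
Op 8: merge R2<->R1 -> R2=(10,7,6) R1=(10,7,6)

Answer: 23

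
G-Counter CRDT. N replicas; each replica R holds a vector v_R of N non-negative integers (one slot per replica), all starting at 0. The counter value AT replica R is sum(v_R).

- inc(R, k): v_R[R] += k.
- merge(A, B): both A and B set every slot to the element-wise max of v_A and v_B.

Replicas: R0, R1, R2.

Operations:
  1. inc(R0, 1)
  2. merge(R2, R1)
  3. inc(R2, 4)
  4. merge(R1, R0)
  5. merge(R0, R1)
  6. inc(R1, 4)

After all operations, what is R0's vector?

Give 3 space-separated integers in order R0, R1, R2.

Op 1: inc R0 by 1 -> R0=(1,0,0) value=1
Op 2: merge R2<->R1 -> R2=(0,0,0) R1=(0,0,0)
Op 3: inc R2 by 4 -> R2=(0,0,4) value=4
Op 4: merge R1<->R0 -> R1=(1,0,0) R0=(1,0,0)
Op 5: merge R0<->R1 -> R0=(1,0,0) R1=(1,0,0)
Op 6: inc R1 by 4 -> R1=(1,4,0) value=5

Answer: 1 0 0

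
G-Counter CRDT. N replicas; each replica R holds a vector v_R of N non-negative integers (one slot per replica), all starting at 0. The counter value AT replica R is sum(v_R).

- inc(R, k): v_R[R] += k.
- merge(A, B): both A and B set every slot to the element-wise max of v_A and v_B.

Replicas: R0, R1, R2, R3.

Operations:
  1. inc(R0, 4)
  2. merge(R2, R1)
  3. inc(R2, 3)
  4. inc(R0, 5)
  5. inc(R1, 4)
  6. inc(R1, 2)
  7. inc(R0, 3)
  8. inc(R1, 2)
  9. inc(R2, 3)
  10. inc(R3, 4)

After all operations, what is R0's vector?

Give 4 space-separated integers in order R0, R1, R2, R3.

Answer: 12 0 0 0

Derivation:
Op 1: inc R0 by 4 -> R0=(4,0,0,0) value=4
Op 2: merge R2<->R1 -> R2=(0,0,0,0) R1=(0,0,0,0)
Op 3: inc R2 by 3 -> R2=(0,0,3,0) value=3
Op 4: inc R0 by 5 -> R0=(9,0,0,0) value=9
Op 5: inc R1 by 4 -> R1=(0,4,0,0) value=4
Op 6: inc R1 by 2 -> R1=(0,6,0,0) value=6
Op 7: inc R0 by 3 -> R0=(12,0,0,0) value=12
Op 8: inc R1 by 2 -> R1=(0,8,0,0) value=8
Op 9: inc R2 by 3 -> R2=(0,0,6,0) value=6
Op 10: inc R3 by 4 -> R3=(0,0,0,4) value=4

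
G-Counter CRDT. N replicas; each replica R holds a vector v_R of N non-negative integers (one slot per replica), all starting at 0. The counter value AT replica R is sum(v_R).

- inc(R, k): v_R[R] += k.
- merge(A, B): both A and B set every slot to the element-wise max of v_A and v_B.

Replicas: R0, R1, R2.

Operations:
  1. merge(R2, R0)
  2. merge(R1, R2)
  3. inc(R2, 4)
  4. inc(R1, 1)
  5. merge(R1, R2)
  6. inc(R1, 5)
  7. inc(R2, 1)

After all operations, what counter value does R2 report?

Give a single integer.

Answer: 6

Derivation:
Op 1: merge R2<->R0 -> R2=(0,0,0) R0=(0,0,0)
Op 2: merge R1<->R2 -> R1=(0,0,0) R2=(0,0,0)
Op 3: inc R2 by 4 -> R2=(0,0,4) value=4
Op 4: inc R1 by 1 -> R1=(0,1,0) value=1
Op 5: merge R1<->R2 -> R1=(0,1,4) R2=(0,1,4)
Op 6: inc R1 by 5 -> R1=(0,6,4) value=10
Op 7: inc R2 by 1 -> R2=(0,1,5) value=6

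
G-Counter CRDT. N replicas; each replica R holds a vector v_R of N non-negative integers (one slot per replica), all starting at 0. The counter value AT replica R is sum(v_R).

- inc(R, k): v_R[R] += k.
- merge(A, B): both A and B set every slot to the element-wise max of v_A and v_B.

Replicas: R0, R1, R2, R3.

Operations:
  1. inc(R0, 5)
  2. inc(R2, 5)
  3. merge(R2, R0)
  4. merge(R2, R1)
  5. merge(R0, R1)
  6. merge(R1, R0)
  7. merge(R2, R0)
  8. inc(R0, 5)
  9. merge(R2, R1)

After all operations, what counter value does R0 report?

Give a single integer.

Op 1: inc R0 by 5 -> R0=(5,0,0,0) value=5
Op 2: inc R2 by 5 -> R2=(0,0,5,0) value=5
Op 3: merge R2<->R0 -> R2=(5,0,5,0) R0=(5,0,5,0)
Op 4: merge R2<->R1 -> R2=(5,0,5,0) R1=(5,0,5,0)
Op 5: merge R0<->R1 -> R0=(5,0,5,0) R1=(5,0,5,0)
Op 6: merge R1<->R0 -> R1=(5,0,5,0) R0=(5,0,5,0)
Op 7: merge R2<->R0 -> R2=(5,0,5,0) R0=(5,0,5,0)
Op 8: inc R0 by 5 -> R0=(10,0,5,0) value=15
Op 9: merge R2<->R1 -> R2=(5,0,5,0) R1=(5,0,5,0)

Answer: 15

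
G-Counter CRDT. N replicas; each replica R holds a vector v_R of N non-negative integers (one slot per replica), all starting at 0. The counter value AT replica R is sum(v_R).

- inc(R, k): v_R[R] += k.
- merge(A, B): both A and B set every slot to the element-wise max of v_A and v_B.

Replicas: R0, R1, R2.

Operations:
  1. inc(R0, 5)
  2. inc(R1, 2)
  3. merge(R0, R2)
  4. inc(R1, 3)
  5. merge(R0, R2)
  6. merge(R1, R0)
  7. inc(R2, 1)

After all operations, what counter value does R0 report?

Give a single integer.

Answer: 10

Derivation:
Op 1: inc R0 by 5 -> R0=(5,0,0) value=5
Op 2: inc R1 by 2 -> R1=(0,2,0) value=2
Op 3: merge R0<->R2 -> R0=(5,0,0) R2=(5,0,0)
Op 4: inc R1 by 3 -> R1=(0,5,0) value=5
Op 5: merge R0<->R2 -> R0=(5,0,0) R2=(5,0,0)
Op 6: merge R1<->R0 -> R1=(5,5,0) R0=(5,5,0)
Op 7: inc R2 by 1 -> R2=(5,0,1) value=6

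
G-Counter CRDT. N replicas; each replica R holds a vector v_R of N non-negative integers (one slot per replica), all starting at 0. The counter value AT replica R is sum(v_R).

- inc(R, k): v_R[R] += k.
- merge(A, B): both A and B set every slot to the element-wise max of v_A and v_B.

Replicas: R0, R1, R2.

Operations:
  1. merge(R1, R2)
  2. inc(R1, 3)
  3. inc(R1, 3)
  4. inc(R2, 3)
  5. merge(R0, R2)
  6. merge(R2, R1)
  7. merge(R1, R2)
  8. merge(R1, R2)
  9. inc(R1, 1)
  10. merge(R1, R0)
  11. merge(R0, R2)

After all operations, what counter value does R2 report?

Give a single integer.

Answer: 10

Derivation:
Op 1: merge R1<->R2 -> R1=(0,0,0) R2=(0,0,0)
Op 2: inc R1 by 3 -> R1=(0,3,0) value=3
Op 3: inc R1 by 3 -> R1=(0,6,0) value=6
Op 4: inc R2 by 3 -> R2=(0,0,3) value=3
Op 5: merge R0<->R2 -> R0=(0,0,3) R2=(0,0,3)
Op 6: merge R2<->R1 -> R2=(0,6,3) R1=(0,6,3)
Op 7: merge R1<->R2 -> R1=(0,6,3) R2=(0,6,3)
Op 8: merge R1<->R2 -> R1=(0,6,3) R2=(0,6,3)
Op 9: inc R1 by 1 -> R1=(0,7,3) value=10
Op 10: merge R1<->R0 -> R1=(0,7,3) R0=(0,7,3)
Op 11: merge R0<->R2 -> R0=(0,7,3) R2=(0,7,3)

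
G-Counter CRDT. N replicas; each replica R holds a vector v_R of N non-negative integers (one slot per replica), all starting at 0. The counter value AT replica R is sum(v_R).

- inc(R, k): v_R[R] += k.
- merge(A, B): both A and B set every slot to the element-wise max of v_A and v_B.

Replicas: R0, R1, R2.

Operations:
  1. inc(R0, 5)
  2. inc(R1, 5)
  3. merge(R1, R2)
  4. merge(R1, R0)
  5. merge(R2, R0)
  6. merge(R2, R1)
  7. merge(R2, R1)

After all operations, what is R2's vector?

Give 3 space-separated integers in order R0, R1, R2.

Answer: 5 5 0

Derivation:
Op 1: inc R0 by 5 -> R0=(5,0,0) value=5
Op 2: inc R1 by 5 -> R1=(0,5,0) value=5
Op 3: merge R1<->R2 -> R1=(0,5,0) R2=(0,5,0)
Op 4: merge R1<->R0 -> R1=(5,5,0) R0=(5,5,0)
Op 5: merge R2<->R0 -> R2=(5,5,0) R0=(5,5,0)
Op 6: merge R2<->R1 -> R2=(5,5,0) R1=(5,5,0)
Op 7: merge R2<->R1 -> R2=(5,5,0) R1=(5,5,0)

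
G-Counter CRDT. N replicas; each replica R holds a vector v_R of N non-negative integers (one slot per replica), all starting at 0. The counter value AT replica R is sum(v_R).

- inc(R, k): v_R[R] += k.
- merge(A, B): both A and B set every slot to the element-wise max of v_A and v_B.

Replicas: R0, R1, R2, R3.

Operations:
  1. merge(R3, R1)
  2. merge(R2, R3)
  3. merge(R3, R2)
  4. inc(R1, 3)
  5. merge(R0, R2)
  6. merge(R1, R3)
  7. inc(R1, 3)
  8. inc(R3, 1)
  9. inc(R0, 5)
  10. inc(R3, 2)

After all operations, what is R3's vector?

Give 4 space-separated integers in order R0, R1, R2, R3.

Op 1: merge R3<->R1 -> R3=(0,0,0,0) R1=(0,0,0,0)
Op 2: merge R2<->R3 -> R2=(0,0,0,0) R3=(0,0,0,0)
Op 3: merge R3<->R2 -> R3=(0,0,0,0) R2=(0,0,0,0)
Op 4: inc R1 by 3 -> R1=(0,3,0,0) value=3
Op 5: merge R0<->R2 -> R0=(0,0,0,0) R2=(0,0,0,0)
Op 6: merge R1<->R3 -> R1=(0,3,0,0) R3=(0,3,0,0)
Op 7: inc R1 by 3 -> R1=(0,6,0,0) value=6
Op 8: inc R3 by 1 -> R3=(0,3,0,1) value=4
Op 9: inc R0 by 5 -> R0=(5,0,0,0) value=5
Op 10: inc R3 by 2 -> R3=(0,3,0,3) value=6

Answer: 0 3 0 3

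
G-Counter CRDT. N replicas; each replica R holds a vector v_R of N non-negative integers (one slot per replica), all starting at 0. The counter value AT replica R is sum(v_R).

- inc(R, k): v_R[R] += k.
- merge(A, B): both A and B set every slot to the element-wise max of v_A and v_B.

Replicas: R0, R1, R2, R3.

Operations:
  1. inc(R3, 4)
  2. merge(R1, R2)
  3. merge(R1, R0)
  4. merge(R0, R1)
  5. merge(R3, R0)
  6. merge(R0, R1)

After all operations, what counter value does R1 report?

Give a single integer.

Op 1: inc R3 by 4 -> R3=(0,0,0,4) value=4
Op 2: merge R1<->R2 -> R1=(0,0,0,0) R2=(0,0,0,0)
Op 3: merge R1<->R0 -> R1=(0,0,0,0) R0=(0,0,0,0)
Op 4: merge R0<->R1 -> R0=(0,0,0,0) R1=(0,0,0,0)
Op 5: merge R3<->R0 -> R3=(0,0,0,4) R0=(0,0,0,4)
Op 6: merge R0<->R1 -> R0=(0,0,0,4) R1=(0,0,0,4)

Answer: 4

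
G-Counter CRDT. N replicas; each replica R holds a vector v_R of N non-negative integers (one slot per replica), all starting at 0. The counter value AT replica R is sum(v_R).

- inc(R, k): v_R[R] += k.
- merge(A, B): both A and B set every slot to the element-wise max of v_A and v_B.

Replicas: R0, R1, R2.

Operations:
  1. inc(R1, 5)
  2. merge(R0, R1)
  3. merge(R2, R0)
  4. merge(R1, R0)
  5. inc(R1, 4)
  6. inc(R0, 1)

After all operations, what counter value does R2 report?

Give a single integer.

Answer: 5

Derivation:
Op 1: inc R1 by 5 -> R1=(0,5,0) value=5
Op 2: merge R0<->R1 -> R0=(0,5,0) R1=(0,5,0)
Op 3: merge R2<->R0 -> R2=(0,5,0) R0=(0,5,0)
Op 4: merge R1<->R0 -> R1=(0,5,0) R0=(0,5,0)
Op 5: inc R1 by 4 -> R1=(0,9,0) value=9
Op 6: inc R0 by 1 -> R0=(1,5,0) value=6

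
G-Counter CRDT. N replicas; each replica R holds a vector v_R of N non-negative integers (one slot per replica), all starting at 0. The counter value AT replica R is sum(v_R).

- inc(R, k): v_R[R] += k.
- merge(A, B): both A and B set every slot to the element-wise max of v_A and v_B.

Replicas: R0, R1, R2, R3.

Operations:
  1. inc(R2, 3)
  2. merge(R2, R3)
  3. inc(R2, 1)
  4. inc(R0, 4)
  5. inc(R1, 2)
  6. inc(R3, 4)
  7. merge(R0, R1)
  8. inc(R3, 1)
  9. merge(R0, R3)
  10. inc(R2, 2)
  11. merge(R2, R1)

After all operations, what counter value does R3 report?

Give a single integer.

Op 1: inc R2 by 3 -> R2=(0,0,3,0) value=3
Op 2: merge R2<->R3 -> R2=(0,0,3,0) R3=(0,0,3,0)
Op 3: inc R2 by 1 -> R2=(0,0,4,0) value=4
Op 4: inc R0 by 4 -> R0=(4,0,0,0) value=4
Op 5: inc R1 by 2 -> R1=(0,2,0,0) value=2
Op 6: inc R3 by 4 -> R3=(0,0,3,4) value=7
Op 7: merge R0<->R1 -> R0=(4,2,0,0) R1=(4,2,0,0)
Op 8: inc R3 by 1 -> R3=(0,0,3,5) value=8
Op 9: merge R0<->R3 -> R0=(4,2,3,5) R3=(4,2,3,5)
Op 10: inc R2 by 2 -> R2=(0,0,6,0) value=6
Op 11: merge R2<->R1 -> R2=(4,2,6,0) R1=(4,2,6,0)

Answer: 14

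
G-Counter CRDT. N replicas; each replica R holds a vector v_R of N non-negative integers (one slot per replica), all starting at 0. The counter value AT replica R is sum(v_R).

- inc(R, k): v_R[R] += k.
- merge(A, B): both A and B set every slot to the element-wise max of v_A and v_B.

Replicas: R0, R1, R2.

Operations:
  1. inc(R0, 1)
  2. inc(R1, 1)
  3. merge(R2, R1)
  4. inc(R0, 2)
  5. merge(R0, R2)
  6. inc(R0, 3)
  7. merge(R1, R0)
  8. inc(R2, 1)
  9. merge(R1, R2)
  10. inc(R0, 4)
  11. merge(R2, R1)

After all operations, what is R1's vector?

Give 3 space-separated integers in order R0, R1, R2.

Op 1: inc R0 by 1 -> R0=(1,0,0) value=1
Op 2: inc R1 by 1 -> R1=(0,1,0) value=1
Op 3: merge R2<->R1 -> R2=(0,1,0) R1=(0,1,0)
Op 4: inc R0 by 2 -> R0=(3,0,0) value=3
Op 5: merge R0<->R2 -> R0=(3,1,0) R2=(3,1,0)
Op 6: inc R0 by 3 -> R0=(6,1,0) value=7
Op 7: merge R1<->R0 -> R1=(6,1,0) R0=(6,1,0)
Op 8: inc R2 by 1 -> R2=(3,1,1) value=5
Op 9: merge R1<->R2 -> R1=(6,1,1) R2=(6,1,1)
Op 10: inc R0 by 4 -> R0=(10,1,0) value=11
Op 11: merge R2<->R1 -> R2=(6,1,1) R1=(6,1,1)

Answer: 6 1 1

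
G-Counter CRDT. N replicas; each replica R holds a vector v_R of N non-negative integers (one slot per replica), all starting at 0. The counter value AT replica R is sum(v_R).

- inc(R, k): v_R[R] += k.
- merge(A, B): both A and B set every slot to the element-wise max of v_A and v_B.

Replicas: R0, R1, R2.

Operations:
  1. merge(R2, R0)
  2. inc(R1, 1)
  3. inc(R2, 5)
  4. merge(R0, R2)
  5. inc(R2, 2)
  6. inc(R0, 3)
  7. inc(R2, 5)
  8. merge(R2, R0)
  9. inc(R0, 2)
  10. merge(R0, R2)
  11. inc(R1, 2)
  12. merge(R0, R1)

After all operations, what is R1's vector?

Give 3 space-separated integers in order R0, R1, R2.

Answer: 5 3 12

Derivation:
Op 1: merge R2<->R0 -> R2=(0,0,0) R0=(0,0,0)
Op 2: inc R1 by 1 -> R1=(0,1,0) value=1
Op 3: inc R2 by 5 -> R2=(0,0,5) value=5
Op 4: merge R0<->R2 -> R0=(0,0,5) R2=(0,0,5)
Op 5: inc R2 by 2 -> R2=(0,0,7) value=7
Op 6: inc R0 by 3 -> R0=(3,0,5) value=8
Op 7: inc R2 by 5 -> R2=(0,0,12) value=12
Op 8: merge R2<->R0 -> R2=(3,0,12) R0=(3,0,12)
Op 9: inc R0 by 2 -> R0=(5,0,12) value=17
Op 10: merge R0<->R2 -> R0=(5,0,12) R2=(5,0,12)
Op 11: inc R1 by 2 -> R1=(0,3,0) value=3
Op 12: merge R0<->R1 -> R0=(5,3,12) R1=(5,3,12)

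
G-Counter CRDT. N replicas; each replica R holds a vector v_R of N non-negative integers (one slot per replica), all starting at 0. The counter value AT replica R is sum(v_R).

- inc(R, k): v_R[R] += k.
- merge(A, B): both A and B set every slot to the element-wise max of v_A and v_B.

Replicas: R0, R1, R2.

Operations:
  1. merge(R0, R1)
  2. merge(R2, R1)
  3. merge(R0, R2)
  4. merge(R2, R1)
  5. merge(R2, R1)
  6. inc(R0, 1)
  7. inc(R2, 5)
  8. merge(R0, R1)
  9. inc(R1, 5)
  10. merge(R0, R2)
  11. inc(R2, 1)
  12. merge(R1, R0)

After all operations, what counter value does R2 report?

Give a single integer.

Answer: 7

Derivation:
Op 1: merge R0<->R1 -> R0=(0,0,0) R1=(0,0,0)
Op 2: merge R2<->R1 -> R2=(0,0,0) R1=(0,0,0)
Op 3: merge R0<->R2 -> R0=(0,0,0) R2=(0,0,0)
Op 4: merge R2<->R1 -> R2=(0,0,0) R1=(0,0,0)
Op 5: merge R2<->R1 -> R2=(0,0,0) R1=(0,0,0)
Op 6: inc R0 by 1 -> R0=(1,0,0) value=1
Op 7: inc R2 by 5 -> R2=(0,0,5) value=5
Op 8: merge R0<->R1 -> R0=(1,0,0) R1=(1,0,0)
Op 9: inc R1 by 5 -> R1=(1,5,0) value=6
Op 10: merge R0<->R2 -> R0=(1,0,5) R2=(1,0,5)
Op 11: inc R2 by 1 -> R2=(1,0,6) value=7
Op 12: merge R1<->R0 -> R1=(1,5,5) R0=(1,5,5)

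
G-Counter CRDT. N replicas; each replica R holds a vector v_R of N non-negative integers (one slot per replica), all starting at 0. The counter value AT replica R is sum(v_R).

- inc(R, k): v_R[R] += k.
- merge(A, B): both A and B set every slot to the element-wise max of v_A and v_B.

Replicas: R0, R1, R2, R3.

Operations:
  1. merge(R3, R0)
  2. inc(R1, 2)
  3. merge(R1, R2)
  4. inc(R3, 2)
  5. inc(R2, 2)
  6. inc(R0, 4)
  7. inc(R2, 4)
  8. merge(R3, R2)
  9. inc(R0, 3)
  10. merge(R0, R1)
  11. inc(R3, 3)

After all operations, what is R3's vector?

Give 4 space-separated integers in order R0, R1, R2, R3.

Op 1: merge R3<->R0 -> R3=(0,0,0,0) R0=(0,0,0,0)
Op 2: inc R1 by 2 -> R1=(0,2,0,0) value=2
Op 3: merge R1<->R2 -> R1=(0,2,0,0) R2=(0,2,0,0)
Op 4: inc R3 by 2 -> R3=(0,0,0,2) value=2
Op 5: inc R2 by 2 -> R2=(0,2,2,0) value=4
Op 6: inc R0 by 4 -> R0=(4,0,0,0) value=4
Op 7: inc R2 by 4 -> R2=(0,2,6,0) value=8
Op 8: merge R3<->R2 -> R3=(0,2,6,2) R2=(0,2,6,2)
Op 9: inc R0 by 3 -> R0=(7,0,0,0) value=7
Op 10: merge R0<->R1 -> R0=(7,2,0,0) R1=(7,2,0,0)
Op 11: inc R3 by 3 -> R3=(0,2,6,5) value=13

Answer: 0 2 6 5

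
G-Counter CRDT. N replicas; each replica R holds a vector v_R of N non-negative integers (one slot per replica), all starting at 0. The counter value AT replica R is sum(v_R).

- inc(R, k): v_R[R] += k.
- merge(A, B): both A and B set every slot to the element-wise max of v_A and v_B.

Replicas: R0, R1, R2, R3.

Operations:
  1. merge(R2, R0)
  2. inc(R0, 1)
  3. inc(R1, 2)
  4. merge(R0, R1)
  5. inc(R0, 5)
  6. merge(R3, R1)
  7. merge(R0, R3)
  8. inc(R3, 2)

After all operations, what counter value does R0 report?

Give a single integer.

Op 1: merge R2<->R0 -> R2=(0,0,0,0) R0=(0,0,0,0)
Op 2: inc R0 by 1 -> R0=(1,0,0,0) value=1
Op 3: inc R1 by 2 -> R1=(0,2,0,0) value=2
Op 4: merge R0<->R1 -> R0=(1,2,0,0) R1=(1,2,0,0)
Op 5: inc R0 by 5 -> R0=(6,2,0,0) value=8
Op 6: merge R3<->R1 -> R3=(1,2,0,0) R1=(1,2,0,0)
Op 7: merge R0<->R3 -> R0=(6,2,0,0) R3=(6,2,0,0)
Op 8: inc R3 by 2 -> R3=(6,2,0,2) value=10

Answer: 8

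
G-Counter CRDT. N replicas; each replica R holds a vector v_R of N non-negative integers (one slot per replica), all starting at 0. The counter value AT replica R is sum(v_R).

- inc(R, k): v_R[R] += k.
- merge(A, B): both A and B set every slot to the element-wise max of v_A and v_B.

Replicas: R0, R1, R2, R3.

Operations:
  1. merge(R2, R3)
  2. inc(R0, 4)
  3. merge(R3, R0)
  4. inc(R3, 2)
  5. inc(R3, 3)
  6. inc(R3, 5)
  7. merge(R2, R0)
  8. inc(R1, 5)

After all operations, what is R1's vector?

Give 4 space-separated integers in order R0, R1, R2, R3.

Op 1: merge R2<->R3 -> R2=(0,0,0,0) R3=(0,0,0,0)
Op 2: inc R0 by 4 -> R0=(4,0,0,0) value=4
Op 3: merge R3<->R0 -> R3=(4,0,0,0) R0=(4,0,0,0)
Op 4: inc R3 by 2 -> R3=(4,0,0,2) value=6
Op 5: inc R3 by 3 -> R3=(4,0,0,5) value=9
Op 6: inc R3 by 5 -> R3=(4,0,0,10) value=14
Op 7: merge R2<->R0 -> R2=(4,0,0,0) R0=(4,0,0,0)
Op 8: inc R1 by 5 -> R1=(0,5,0,0) value=5

Answer: 0 5 0 0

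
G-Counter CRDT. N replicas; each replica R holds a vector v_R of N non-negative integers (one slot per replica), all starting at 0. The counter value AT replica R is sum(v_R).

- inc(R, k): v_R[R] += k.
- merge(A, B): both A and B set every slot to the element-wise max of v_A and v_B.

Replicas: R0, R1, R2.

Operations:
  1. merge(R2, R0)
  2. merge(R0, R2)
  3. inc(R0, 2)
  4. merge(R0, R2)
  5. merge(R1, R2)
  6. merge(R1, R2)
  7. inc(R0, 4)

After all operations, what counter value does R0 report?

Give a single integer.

Answer: 6

Derivation:
Op 1: merge R2<->R0 -> R2=(0,0,0) R0=(0,0,0)
Op 2: merge R0<->R2 -> R0=(0,0,0) R2=(0,0,0)
Op 3: inc R0 by 2 -> R0=(2,0,0) value=2
Op 4: merge R0<->R2 -> R0=(2,0,0) R2=(2,0,0)
Op 5: merge R1<->R2 -> R1=(2,0,0) R2=(2,0,0)
Op 6: merge R1<->R2 -> R1=(2,0,0) R2=(2,0,0)
Op 7: inc R0 by 4 -> R0=(6,0,0) value=6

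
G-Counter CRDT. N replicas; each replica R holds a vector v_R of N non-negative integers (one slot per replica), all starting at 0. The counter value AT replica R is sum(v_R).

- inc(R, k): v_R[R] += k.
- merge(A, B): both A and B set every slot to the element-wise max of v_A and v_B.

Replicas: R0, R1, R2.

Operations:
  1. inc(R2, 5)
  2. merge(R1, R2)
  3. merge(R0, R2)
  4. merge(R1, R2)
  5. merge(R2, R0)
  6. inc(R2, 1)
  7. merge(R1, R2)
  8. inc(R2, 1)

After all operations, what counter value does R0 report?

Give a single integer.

Answer: 5

Derivation:
Op 1: inc R2 by 5 -> R2=(0,0,5) value=5
Op 2: merge R1<->R2 -> R1=(0,0,5) R2=(0,0,5)
Op 3: merge R0<->R2 -> R0=(0,0,5) R2=(0,0,5)
Op 4: merge R1<->R2 -> R1=(0,0,5) R2=(0,0,5)
Op 5: merge R2<->R0 -> R2=(0,0,5) R0=(0,0,5)
Op 6: inc R2 by 1 -> R2=(0,0,6) value=6
Op 7: merge R1<->R2 -> R1=(0,0,6) R2=(0,0,6)
Op 8: inc R2 by 1 -> R2=(0,0,7) value=7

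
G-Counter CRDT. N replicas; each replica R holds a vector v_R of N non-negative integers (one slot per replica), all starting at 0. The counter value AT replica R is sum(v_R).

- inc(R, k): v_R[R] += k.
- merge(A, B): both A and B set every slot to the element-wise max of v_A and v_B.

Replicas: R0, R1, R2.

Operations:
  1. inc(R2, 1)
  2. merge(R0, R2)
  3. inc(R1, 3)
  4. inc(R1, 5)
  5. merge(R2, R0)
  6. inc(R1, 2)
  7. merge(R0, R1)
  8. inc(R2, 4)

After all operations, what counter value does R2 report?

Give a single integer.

Answer: 5

Derivation:
Op 1: inc R2 by 1 -> R2=(0,0,1) value=1
Op 2: merge R0<->R2 -> R0=(0,0,1) R2=(0,0,1)
Op 3: inc R1 by 3 -> R1=(0,3,0) value=3
Op 4: inc R1 by 5 -> R1=(0,8,0) value=8
Op 5: merge R2<->R0 -> R2=(0,0,1) R0=(0,0,1)
Op 6: inc R1 by 2 -> R1=(0,10,0) value=10
Op 7: merge R0<->R1 -> R0=(0,10,1) R1=(0,10,1)
Op 8: inc R2 by 4 -> R2=(0,0,5) value=5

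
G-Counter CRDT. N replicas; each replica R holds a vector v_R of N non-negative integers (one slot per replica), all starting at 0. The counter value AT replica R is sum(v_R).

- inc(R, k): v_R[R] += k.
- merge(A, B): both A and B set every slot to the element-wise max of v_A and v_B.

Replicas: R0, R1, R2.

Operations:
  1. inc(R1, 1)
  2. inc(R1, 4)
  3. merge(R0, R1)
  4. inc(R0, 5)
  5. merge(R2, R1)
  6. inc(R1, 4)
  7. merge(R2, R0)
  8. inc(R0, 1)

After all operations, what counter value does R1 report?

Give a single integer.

Answer: 9

Derivation:
Op 1: inc R1 by 1 -> R1=(0,1,0) value=1
Op 2: inc R1 by 4 -> R1=(0,5,0) value=5
Op 3: merge R0<->R1 -> R0=(0,5,0) R1=(0,5,0)
Op 4: inc R0 by 5 -> R0=(5,5,0) value=10
Op 5: merge R2<->R1 -> R2=(0,5,0) R1=(0,5,0)
Op 6: inc R1 by 4 -> R1=(0,9,0) value=9
Op 7: merge R2<->R0 -> R2=(5,5,0) R0=(5,5,0)
Op 8: inc R0 by 1 -> R0=(6,5,0) value=11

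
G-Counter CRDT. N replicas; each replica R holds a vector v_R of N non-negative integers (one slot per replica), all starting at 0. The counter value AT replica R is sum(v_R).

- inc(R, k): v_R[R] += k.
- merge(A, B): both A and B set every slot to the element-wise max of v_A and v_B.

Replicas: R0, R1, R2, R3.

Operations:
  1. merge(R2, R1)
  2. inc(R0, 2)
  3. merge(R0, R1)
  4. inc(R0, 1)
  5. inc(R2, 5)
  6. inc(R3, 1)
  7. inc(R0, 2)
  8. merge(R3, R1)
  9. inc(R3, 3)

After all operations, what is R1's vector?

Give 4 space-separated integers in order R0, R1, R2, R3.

Op 1: merge R2<->R1 -> R2=(0,0,0,0) R1=(0,0,0,0)
Op 2: inc R0 by 2 -> R0=(2,0,0,0) value=2
Op 3: merge R0<->R1 -> R0=(2,0,0,0) R1=(2,0,0,0)
Op 4: inc R0 by 1 -> R0=(3,0,0,0) value=3
Op 5: inc R2 by 5 -> R2=(0,0,5,0) value=5
Op 6: inc R3 by 1 -> R3=(0,0,0,1) value=1
Op 7: inc R0 by 2 -> R0=(5,0,0,0) value=5
Op 8: merge R3<->R1 -> R3=(2,0,0,1) R1=(2,0,0,1)
Op 9: inc R3 by 3 -> R3=(2,0,0,4) value=6

Answer: 2 0 0 1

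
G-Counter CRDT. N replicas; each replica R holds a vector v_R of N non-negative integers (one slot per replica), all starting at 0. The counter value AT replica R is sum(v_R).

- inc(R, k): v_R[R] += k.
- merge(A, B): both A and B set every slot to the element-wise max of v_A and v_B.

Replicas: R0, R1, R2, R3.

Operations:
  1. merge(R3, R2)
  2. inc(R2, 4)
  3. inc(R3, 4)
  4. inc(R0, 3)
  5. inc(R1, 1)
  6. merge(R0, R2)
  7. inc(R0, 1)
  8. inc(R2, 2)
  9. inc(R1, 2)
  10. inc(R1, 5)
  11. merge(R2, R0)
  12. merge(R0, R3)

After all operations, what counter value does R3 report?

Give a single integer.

Op 1: merge R3<->R2 -> R3=(0,0,0,0) R2=(0,0,0,0)
Op 2: inc R2 by 4 -> R2=(0,0,4,0) value=4
Op 3: inc R3 by 4 -> R3=(0,0,0,4) value=4
Op 4: inc R0 by 3 -> R0=(3,0,0,0) value=3
Op 5: inc R1 by 1 -> R1=(0,1,0,0) value=1
Op 6: merge R0<->R2 -> R0=(3,0,4,0) R2=(3,0,4,0)
Op 7: inc R0 by 1 -> R0=(4,0,4,0) value=8
Op 8: inc R2 by 2 -> R2=(3,0,6,0) value=9
Op 9: inc R1 by 2 -> R1=(0,3,0,0) value=3
Op 10: inc R1 by 5 -> R1=(0,8,0,0) value=8
Op 11: merge R2<->R0 -> R2=(4,0,6,0) R0=(4,0,6,0)
Op 12: merge R0<->R3 -> R0=(4,0,6,4) R3=(4,0,6,4)

Answer: 14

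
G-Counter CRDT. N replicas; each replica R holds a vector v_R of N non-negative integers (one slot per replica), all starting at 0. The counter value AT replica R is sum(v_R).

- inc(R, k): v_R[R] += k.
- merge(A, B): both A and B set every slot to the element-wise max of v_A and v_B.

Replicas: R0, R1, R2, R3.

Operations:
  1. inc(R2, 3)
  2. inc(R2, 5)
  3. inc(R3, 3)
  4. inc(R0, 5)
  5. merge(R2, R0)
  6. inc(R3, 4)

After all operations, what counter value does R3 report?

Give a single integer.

Op 1: inc R2 by 3 -> R2=(0,0,3,0) value=3
Op 2: inc R2 by 5 -> R2=(0,0,8,0) value=8
Op 3: inc R3 by 3 -> R3=(0,0,0,3) value=3
Op 4: inc R0 by 5 -> R0=(5,0,0,0) value=5
Op 5: merge R2<->R0 -> R2=(5,0,8,0) R0=(5,0,8,0)
Op 6: inc R3 by 4 -> R3=(0,0,0,7) value=7

Answer: 7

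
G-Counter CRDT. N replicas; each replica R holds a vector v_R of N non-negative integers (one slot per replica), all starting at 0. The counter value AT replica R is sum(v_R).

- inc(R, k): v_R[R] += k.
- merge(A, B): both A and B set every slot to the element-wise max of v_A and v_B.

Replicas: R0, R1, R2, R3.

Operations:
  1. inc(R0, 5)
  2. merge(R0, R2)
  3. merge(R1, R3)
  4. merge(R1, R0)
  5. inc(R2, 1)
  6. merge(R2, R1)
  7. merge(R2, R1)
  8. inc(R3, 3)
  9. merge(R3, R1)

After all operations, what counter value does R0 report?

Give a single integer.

Answer: 5

Derivation:
Op 1: inc R0 by 5 -> R0=(5,0,0,0) value=5
Op 2: merge R0<->R2 -> R0=(5,0,0,0) R2=(5,0,0,0)
Op 3: merge R1<->R3 -> R1=(0,0,0,0) R3=(0,0,0,0)
Op 4: merge R1<->R0 -> R1=(5,0,0,0) R0=(5,0,0,0)
Op 5: inc R2 by 1 -> R2=(5,0,1,0) value=6
Op 6: merge R2<->R1 -> R2=(5,0,1,0) R1=(5,0,1,0)
Op 7: merge R2<->R1 -> R2=(5,0,1,0) R1=(5,0,1,0)
Op 8: inc R3 by 3 -> R3=(0,0,0,3) value=3
Op 9: merge R3<->R1 -> R3=(5,0,1,3) R1=(5,0,1,3)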